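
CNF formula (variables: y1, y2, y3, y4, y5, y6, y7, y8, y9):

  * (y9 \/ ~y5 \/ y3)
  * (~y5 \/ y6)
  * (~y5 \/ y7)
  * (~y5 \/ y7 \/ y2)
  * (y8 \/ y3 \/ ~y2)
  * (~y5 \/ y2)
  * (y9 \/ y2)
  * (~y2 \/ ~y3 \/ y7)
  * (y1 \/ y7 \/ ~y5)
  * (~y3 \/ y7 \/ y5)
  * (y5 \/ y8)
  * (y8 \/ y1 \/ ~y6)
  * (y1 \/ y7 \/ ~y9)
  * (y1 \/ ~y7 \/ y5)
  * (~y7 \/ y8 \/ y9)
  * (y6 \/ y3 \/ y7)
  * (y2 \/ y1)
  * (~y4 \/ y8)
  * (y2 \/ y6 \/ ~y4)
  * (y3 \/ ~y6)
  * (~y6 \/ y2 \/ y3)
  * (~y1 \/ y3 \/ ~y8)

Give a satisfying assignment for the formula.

y1 = 1  y2 = 0  y3 = 1  y4 = 1  y5 = 0  y6 = 1  y7 = 1  y8 = 1  y9 = 1

Set y1 = True and propagate.
The remaining clauses are satisfied by y2 = False, y3 = True, y4 = True, y5 = False, y6 = True, y7 = True, y8 = True, y9 = True.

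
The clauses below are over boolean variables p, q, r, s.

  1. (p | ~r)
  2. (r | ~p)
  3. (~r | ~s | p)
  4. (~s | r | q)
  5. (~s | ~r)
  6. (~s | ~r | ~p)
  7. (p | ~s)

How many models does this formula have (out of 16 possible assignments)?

4

The models are:
  p=0 q=0 r=0 s=0
  p=0 q=1 r=0 s=0
  p=1 q=0 r=1 s=0
  p=1 q=1 r=1 s=0
Count: 4.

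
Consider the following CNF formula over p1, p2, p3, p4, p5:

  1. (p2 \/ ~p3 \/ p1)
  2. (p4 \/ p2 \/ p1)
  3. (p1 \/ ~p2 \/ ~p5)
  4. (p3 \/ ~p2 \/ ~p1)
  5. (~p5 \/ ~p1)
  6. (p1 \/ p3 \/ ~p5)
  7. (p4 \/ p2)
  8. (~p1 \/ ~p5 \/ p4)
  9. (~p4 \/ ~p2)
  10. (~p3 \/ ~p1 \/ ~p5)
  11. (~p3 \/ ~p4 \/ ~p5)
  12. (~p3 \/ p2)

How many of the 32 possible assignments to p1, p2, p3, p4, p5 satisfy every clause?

5

The models are:
  p1=0 p2=0 p3=0 p4=1 p5=0
  p1=0 p2=1 p3=0 p4=0 p5=0
  p1=0 p2=1 p3=1 p4=0 p5=0
  p1=1 p2=0 p3=0 p4=1 p5=0
  p1=1 p2=1 p3=1 p4=0 p5=0
That's 5 in total.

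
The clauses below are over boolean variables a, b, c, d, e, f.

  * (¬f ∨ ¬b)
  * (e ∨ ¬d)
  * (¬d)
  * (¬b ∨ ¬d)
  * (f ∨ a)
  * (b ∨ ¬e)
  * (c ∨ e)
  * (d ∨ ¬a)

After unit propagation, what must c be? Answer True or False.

True

Unit clause (¬d) sets d = False.
From (d ∨ ¬a) and d = False: a = False.
(f ∨ a): since a = False, the clause reduces to (f). f = True.
In (¬b ∨ ¬f), ¬f is now false; ¬b must hold, so b = False.
From (b ∨ ¬e) and b = False: e = False.
(c ∨ e) with e = False leaves only c, so c = True.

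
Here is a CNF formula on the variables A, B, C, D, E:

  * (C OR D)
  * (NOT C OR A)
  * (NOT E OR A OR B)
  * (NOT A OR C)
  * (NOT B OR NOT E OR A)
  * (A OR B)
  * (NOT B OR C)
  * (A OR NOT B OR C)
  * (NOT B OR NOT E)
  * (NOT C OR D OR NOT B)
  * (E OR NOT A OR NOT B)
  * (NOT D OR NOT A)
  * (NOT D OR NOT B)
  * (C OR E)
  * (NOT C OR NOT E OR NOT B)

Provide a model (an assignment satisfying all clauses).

A = T, B = F, C = T, D = F, E = F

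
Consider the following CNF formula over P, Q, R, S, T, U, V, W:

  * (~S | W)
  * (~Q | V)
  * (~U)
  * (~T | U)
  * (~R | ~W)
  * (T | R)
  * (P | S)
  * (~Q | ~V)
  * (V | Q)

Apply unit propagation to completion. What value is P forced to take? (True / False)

True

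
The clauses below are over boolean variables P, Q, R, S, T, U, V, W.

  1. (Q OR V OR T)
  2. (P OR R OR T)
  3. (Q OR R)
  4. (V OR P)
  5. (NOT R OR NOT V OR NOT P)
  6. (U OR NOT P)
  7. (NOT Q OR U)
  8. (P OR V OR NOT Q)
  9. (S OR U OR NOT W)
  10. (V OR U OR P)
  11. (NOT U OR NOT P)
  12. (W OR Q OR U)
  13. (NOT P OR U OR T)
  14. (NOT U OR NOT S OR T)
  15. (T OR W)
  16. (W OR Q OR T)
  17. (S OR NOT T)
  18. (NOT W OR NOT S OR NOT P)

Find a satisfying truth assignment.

P=0, Q=0, R=1, S=1, T=0, U=0, V=1, W=1

Branch on P: take P = False.
  then V is forced to True.
Try Q = False.
  then R is forced to True.
The remaining clauses are satisfied by S = True, T = False, U = False, W = True.
Check each clause:
  1. (V OR T OR Q) — V is true.
  2. (T OR P OR R) — R is true.
  3. (Q OR R) — R is true.
  4. (P OR V) — V is true.
  5. (NOT R OR NOT V OR NOT P) — NOT P is true.
  6. (NOT P OR U) — NOT P is true.
  7. (NOT Q OR U) — NOT Q is true.
  8. (NOT Q OR P OR V) — NOT Q is true.
  9. (U OR NOT W OR S) — S is true.
  10. (U OR P OR V) — V is true.
  11. (NOT U OR NOT P) — NOT U is true.
  12. (W OR U OR Q) — W is true.
  13. (T OR U OR NOT P) — NOT P is true.
  14. (NOT U OR T OR NOT S) — NOT U is true.
  15. (W OR T) — W is true.
  16. (W OR T OR Q) — W is true.
  17. (NOT T OR S) — NOT T is true.
  18. (NOT W OR NOT P OR NOT S) — NOT P is true.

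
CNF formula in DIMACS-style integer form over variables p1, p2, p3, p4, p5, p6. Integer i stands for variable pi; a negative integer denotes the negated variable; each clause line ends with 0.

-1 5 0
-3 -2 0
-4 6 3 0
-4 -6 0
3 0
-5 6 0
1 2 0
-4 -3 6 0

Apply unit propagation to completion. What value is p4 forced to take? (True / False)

False

(p3) stands alone — p3 = True.
(~p3 \/ ~p2): since p3 = True, the clause reduces to (~p2). p2 = False.
From (p1 \/ p2) and p2 = False: p1 = True.
(~p1 \/ p5): since p1 = True, the clause reduces to (p5). p5 = True.
(p6 \/ ~p5) with p5 = True leaves only p6, so p6 = True.
In (~p6 \/ ~p4), ~p6 is now false; ~p4 must hold, so p4 = False.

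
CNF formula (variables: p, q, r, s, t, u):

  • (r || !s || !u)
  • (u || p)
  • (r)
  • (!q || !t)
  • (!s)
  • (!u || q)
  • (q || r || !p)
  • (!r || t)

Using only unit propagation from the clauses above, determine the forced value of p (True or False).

True

Unit clause (r) sets r = True.
Unit clause (!s) sets s = False.
From (t || !r) and r = True: t = True.
(!t || !q): since t = True, the clause reduces to (!q). q = False.
(!u || q): since q = False, the clause reduces to (!u). u = False.
In (p || u), u is now false; p must hold, so p = True.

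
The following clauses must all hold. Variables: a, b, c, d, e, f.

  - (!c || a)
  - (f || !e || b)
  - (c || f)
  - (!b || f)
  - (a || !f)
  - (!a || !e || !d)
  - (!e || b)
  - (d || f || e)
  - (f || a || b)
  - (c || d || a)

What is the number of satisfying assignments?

11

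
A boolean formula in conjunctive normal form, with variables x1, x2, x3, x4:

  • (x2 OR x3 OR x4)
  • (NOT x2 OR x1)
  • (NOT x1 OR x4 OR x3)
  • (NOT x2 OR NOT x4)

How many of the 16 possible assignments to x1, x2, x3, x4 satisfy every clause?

7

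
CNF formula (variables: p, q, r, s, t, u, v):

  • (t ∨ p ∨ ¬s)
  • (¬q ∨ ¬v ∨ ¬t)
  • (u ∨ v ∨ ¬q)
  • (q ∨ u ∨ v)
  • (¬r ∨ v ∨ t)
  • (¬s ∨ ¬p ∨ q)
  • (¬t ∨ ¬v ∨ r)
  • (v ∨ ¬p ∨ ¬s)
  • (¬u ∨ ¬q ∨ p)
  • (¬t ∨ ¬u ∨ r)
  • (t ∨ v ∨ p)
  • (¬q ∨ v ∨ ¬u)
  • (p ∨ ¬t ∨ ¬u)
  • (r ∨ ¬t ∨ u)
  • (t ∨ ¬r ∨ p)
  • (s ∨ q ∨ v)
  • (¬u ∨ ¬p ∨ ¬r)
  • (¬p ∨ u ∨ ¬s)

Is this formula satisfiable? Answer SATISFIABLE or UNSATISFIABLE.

Set p = True and propagate.
The remaining clauses are satisfied by q = False, r = False, s = False, t = False, u = False, v = True.
So p=1, q=0, r=0, s=0, t=0, u=0, v=1 is a satisfying assignment.

SATISFIABLE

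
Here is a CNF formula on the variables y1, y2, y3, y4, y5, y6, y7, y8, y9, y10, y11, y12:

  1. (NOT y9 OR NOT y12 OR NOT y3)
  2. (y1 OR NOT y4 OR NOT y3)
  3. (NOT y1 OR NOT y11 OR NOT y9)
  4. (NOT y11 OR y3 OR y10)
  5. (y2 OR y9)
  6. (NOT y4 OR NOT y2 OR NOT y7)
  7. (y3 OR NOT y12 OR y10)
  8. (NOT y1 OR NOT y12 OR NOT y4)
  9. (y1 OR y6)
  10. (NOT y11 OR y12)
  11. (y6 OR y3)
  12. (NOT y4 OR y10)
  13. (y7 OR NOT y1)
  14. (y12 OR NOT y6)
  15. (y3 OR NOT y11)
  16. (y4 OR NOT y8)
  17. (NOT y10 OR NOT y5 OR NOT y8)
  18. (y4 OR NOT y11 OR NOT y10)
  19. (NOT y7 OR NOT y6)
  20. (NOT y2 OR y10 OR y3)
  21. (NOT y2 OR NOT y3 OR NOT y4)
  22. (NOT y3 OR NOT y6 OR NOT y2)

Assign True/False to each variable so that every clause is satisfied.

y1=F, y2=T, y3=F, y4=T, y5=F, y6=T, y7=F, y8=F, y9=F, y10=T, y11=F, y12=T

Pure literal: y5 appears only negated; assign y5 = False.
y8 occurs only negated in the remaining clauses — set y8 = False.
Try y1 = False.
  then y6 is forced to True.
  then y12 is forced to True.
  then y7 is forced to False.
Branch on y2: take y2 = True.
  then y3 is forced to False.
  then y10 is forced to True.
  then y11 is forced to False.
y4, y9 are now unconstrained; take y4 = True, y9 = False.
Every clause has at least one true literal under this assignment.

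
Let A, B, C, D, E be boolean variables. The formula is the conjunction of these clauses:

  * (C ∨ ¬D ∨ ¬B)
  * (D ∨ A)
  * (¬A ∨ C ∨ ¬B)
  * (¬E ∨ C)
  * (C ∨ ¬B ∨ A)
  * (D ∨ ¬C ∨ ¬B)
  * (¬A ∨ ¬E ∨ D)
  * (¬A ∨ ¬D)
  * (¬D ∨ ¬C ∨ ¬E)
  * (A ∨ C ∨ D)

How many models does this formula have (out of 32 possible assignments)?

5

The models are:
  A=F B=F C=F D=T E=F
  A=F B=F C=T D=T E=F
  A=F B=T C=T D=T E=F
  A=T B=F C=F D=F E=F
  A=T B=F C=T D=F E=F
Count: 5.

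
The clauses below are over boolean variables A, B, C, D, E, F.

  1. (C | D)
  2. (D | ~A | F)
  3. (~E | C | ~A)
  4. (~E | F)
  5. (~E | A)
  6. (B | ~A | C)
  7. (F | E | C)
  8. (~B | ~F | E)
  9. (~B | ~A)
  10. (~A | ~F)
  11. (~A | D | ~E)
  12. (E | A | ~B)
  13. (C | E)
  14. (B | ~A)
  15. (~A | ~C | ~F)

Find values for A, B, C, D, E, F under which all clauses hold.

A = 0  B = 0  C = 1  D = 1  E = 0  F = 1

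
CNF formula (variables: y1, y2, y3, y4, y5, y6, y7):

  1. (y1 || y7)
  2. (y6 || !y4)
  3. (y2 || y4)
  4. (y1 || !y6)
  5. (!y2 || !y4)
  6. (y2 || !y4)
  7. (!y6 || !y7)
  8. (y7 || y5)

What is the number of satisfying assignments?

Case analysis on y4 and y2:
  y4=1, y2=1: a clause becomes empty — 0.
  y4=1, y2=0: a clause becomes empty — 0.
  y4=0, y2=1: y3 free; 6 ways for (y1,y5,y6,y7) × 2^1 = 12.
  y4=0, y2=0: a clause becomes empty — 0.
Total: 0 + 0 + 12 + 0 = 12.

12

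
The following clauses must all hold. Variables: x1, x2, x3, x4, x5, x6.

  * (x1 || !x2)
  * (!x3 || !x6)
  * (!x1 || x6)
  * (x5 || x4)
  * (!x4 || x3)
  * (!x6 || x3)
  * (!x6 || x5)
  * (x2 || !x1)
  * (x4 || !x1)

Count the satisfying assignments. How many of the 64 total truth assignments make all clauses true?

4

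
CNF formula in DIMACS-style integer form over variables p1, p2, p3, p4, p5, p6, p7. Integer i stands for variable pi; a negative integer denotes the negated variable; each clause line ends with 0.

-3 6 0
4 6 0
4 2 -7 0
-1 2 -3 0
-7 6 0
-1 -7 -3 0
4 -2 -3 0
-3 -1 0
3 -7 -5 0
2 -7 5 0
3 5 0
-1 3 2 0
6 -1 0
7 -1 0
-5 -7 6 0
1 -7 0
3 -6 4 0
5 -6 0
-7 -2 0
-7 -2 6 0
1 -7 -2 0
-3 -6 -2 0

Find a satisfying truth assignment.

Pure literal: p4 appears only positively; assign p4 = True.
Try p1 = False.
  then p7 is forced to False.
Set p2 = False and propagate.
Try p3 = False.
  then p5 is forced to True.
p6 is now unconstrained; take p6 = False.
Every clause has at least one true literal under this assignment.
Check each clause:
  1. {p6, ¬p3} — ¬p3 is true.
  2. {p6, p4} — p4 is true.
  3. {p2, ¬p7, p4} — ¬p7 is true.
  4. {¬p3, p2, ¬p1} — ¬p3 is true.
  5. {p6, ¬p7} — ¬p7 is true.
  6. {¬p1, ¬p3, ¬p7} — ¬p7 is true.
  7. {p4, ¬p2, ¬p3} — p4 is true.
  8. {¬p1, ¬p3} — ¬p3 is true.
  9. {¬p7, p3, ¬p5} — ¬p7 is true.
  10. {¬p7, p5, p2} — ¬p7 is true.
  11. {p5, p3} — p5 is true.
  12. {p3, p2, ¬p1} — ¬p1 is true.
  13. {p6, ¬p1} — ¬p1 is true.
  14. {p7, ¬p1} — ¬p1 is true.
  15. {¬p7, p6, ¬p5} — ¬p7 is true.
  16. {p1, ¬p7} — ¬p7 is true.
  17. {¬p6, p4, p3} — ¬p6 is true.
  18. {¬p6, p5} — ¬p6 is true.
  19. {¬p2, ¬p7} — ¬p7 is true.
  20. {¬p2, p6, ¬p7} — ¬p7 is true.
  21. {¬p2, ¬p7, p1} — ¬p7 is true.
  22. {¬p3, ¬p6, ¬p2} — ¬p6 is true.

p1=F, p2=F, p3=F, p4=T, p5=T, p6=F, p7=F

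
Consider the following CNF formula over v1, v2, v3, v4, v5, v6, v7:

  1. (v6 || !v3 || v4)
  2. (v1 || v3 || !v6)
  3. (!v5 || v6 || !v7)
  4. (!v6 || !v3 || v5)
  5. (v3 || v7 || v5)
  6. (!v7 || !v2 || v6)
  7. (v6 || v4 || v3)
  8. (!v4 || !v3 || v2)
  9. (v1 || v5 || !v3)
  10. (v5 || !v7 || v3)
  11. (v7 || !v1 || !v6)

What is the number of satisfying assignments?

Case analysis on v3 and v6:
  v3=T, v6=T: 9 of the 32 assignments to (v1,v2,v4,v5,v7) work.
  v3=T, v6=F: remaining (v1,v2,v4,v5,v7) ∈ {(F,T,T,T,F); (T,T,T,F,F); (T,T,T,T,F)} — 3.
  v3=F, v6=T: remaining (v1,v2,v4,v5,v7) ∈ {(T,F,F,T,T); (T,F,T,T,T); (T,T,F,T,T); (T,T,T,T,T)} — 4.
  v3=F, v6=F: remaining (v1,v2,v4,v5,v7) ∈ {(F,F,T,T,F); (F,T,T,T,F); (T,F,T,T,F); (T,T,T,T,F)} — 4.
Total: 9 + 3 + 4 + 4 = 20.

20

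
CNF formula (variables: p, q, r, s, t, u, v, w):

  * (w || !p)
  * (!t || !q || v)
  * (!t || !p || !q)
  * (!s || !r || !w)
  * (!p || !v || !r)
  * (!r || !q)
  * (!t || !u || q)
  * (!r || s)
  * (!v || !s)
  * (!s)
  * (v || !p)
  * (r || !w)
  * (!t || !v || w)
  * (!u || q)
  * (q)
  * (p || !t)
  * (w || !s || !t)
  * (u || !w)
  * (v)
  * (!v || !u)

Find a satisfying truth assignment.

p = F, q = T, r = F, s = F, t = F, u = F, v = T, w = F

(!s) is a unit clause, so s = False.
The clause (!r) is unit: r must be False.
(!w) is a unit clause, so w = False.
Unit propagation: (!p) forces p = False.
(q) is a unit clause, so q = True.
Unit propagation: (!t) forces t = False.
Unit propagation: (v) forces v = True.
(!u) is a unit clause, so u = False.
Every clause has at least one true literal under this assignment.
Check each clause:
  1. (!p || w) — !p is true.
  2. (v || !q || !t) — !t is true.
  3. (!q || !t || !p) — !t is true.
  4. (!s || !r || !w) — !w is true.
  5. (!p || !v || !r) — !r is true.
  6. (!r || !q) — !r is true.
  7. (!t || q || !u) — q is true.
  8. (!r || s) — !r is true.
  9. (!s || !v) — !s is true.
  10. (!s) — !s is true.
  11. (v || !p) — !p is true.
  12. (!w || r) — !w is true.
  13. (!t || w || !v) — !t is true.
  14. (q || !u) — q is true.
  15. (q) — q is true.
  16. (p || !t) — !t is true.
  17. (!s || !t || w) — !t is true.
  18. (!w || u) — !w is true.
  19. (v) — v is true.
  20. (!v || !u) — !u is true.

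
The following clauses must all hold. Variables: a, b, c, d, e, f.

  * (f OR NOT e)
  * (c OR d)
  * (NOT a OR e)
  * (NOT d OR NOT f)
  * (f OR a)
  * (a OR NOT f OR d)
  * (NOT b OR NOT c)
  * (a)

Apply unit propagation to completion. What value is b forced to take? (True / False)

False

Unit clause (a) sets a = True.
(NOT a OR e): since a = True, the clause reduces to (e). e = True.
(NOT e OR f): since e = True, the clause reduces to (f). f = True.
From (NOT d OR NOT f) and f = True: d = False.
(d OR c) with d = False leaves only c, so c = True.
(NOT c OR NOT b) with c = True leaves only NOT b, so b = False.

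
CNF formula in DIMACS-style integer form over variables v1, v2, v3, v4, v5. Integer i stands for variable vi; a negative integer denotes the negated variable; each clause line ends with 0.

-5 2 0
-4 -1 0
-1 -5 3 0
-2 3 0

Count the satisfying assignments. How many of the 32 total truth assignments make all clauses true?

Split on v1, then v2.
  v1=1, v2=1: remaining (v3,v4,v5) ∈ {(1,0,0); (1,0,1)} — 2.
  v1=1, v2=0: remaining (v3,v4,v5) ∈ {(0,0,0); (1,0,0)} — 2.
  v1=0, v2=1: remaining (v3,v4,v5) ∈ {(1,0,0); (1,0,1); (1,1,0); (1,1,1)} — 4.
  v1=0, v2=0: remaining (v3,v4,v5) ∈ {(0,0,0); (0,1,0); (1,0,0); (1,1,0)} — 4.
Total: 2 + 2 + 4 + 4 = 12.

12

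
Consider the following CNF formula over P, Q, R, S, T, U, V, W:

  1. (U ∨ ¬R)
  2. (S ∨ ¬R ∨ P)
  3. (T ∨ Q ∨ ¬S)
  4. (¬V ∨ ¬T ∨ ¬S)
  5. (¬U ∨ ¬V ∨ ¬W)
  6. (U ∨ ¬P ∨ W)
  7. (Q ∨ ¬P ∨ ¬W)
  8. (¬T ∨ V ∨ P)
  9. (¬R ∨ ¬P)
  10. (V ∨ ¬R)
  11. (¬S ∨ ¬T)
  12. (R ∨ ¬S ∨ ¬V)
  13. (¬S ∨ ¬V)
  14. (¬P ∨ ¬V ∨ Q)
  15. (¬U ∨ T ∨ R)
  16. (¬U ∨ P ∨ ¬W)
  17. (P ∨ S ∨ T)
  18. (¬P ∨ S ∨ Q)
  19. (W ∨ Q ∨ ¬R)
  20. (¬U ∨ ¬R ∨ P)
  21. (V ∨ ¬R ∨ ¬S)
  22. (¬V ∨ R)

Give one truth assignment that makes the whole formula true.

P=True, Q=True, R=False, S=False, T=True, U=True, V=False, W=False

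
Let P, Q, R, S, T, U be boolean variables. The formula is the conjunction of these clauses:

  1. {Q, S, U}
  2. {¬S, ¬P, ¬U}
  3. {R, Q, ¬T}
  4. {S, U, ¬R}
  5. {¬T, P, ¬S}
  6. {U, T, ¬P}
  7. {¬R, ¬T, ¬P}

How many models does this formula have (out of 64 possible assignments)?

24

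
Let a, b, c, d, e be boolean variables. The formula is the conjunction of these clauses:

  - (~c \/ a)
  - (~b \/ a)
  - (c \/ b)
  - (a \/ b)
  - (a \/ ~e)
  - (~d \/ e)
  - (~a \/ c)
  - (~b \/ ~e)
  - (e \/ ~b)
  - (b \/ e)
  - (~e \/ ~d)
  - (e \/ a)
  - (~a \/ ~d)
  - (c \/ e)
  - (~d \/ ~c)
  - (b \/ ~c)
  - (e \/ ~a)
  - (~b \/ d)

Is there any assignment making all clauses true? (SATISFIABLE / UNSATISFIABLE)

UNSATISFIABLE

e = True:
  propagation gives a=True, c=True, b=False; an empty clause results — contradiction.
e = False:
  propagation gives d=False, b=False; an empty clause results — contradiction.
Every branch closes, so no satisfying assignment exists.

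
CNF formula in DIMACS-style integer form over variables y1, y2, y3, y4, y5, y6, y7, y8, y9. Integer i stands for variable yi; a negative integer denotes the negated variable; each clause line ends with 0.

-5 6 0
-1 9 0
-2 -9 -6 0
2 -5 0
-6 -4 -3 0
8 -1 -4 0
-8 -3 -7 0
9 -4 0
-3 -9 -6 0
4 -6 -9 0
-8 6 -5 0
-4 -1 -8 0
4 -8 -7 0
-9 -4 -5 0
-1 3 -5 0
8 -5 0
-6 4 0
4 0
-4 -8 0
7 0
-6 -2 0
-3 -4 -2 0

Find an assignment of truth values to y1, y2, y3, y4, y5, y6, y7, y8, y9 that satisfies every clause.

y1 = F  y2 = F  y3 = F  y4 = T  y5 = F  y6 = T  y7 = T  y8 = F  y9 = T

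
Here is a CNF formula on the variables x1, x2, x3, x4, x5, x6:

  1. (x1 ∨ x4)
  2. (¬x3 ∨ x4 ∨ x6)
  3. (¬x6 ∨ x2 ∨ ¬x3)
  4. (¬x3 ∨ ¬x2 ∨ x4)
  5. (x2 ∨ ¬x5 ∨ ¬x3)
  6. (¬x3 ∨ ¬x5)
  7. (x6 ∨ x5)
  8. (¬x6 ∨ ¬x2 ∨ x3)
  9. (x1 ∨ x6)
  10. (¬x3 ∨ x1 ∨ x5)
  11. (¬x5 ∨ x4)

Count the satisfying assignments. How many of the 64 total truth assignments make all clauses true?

8

Case analysis on x3 and x5:
  x3=1, x5=1: a clause becomes empty — 0.
  x3=1, x5=0: remaining (x1,x2,x4,x6) ∈ {(1,1,1,1)} — 1.
  x3=0, x5=1: remaining (x1,x2,x4,x6) ∈ {(0,0,1,1); (1,0,1,0); (1,0,1,1); (1,1,1,0)} — 4.
  x3=0, x5=0: remaining (x1,x2,x4,x6) ∈ {(0,0,1,1); (1,0,0,1); (1,0,1,1)} — 3.
Total: 0 + 1 + 4 + 3 = 8.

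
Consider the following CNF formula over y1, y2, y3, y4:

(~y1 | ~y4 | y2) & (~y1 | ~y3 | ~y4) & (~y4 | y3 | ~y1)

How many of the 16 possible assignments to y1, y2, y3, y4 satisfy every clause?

Split on y1, then y4.
  y1=1, y4=1: a clause becomes empty — 0.
  y1=1, y4=0: remaining (y2,y3) ∈ {(0,0); (0,1); (1,0); (1,1)} — 4.
  y1=0, y4=1: remaining (y2,y3) ∈ {(0,0); (0,1); (1,0); (1,1)} — 4.
  y1=0, y4=0: remaining (y2,y3) ∈ {(0,0); (0,1); (1,0); (1,1)} — 4.
Total: 0 + 4 + 4 + 4 = 12.

12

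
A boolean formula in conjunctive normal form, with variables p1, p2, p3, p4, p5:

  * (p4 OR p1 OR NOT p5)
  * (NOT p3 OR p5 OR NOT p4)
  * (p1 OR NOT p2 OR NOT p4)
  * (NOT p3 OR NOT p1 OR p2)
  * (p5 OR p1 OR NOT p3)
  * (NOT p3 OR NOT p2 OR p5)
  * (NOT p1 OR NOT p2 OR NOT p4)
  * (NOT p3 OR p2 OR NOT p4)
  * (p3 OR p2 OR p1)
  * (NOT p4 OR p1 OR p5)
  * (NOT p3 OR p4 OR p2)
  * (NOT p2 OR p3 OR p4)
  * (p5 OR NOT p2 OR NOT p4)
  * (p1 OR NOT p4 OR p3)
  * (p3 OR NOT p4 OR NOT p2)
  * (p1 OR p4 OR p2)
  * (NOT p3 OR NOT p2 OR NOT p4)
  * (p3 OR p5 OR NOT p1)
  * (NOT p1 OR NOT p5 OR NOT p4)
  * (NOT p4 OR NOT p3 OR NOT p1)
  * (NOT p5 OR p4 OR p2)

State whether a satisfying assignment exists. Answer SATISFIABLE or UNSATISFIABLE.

Try p1 = True.
Branch on p2: take p2 = True.
  then p4 is forced to False.
  then p3 is forced to True.
  then p5 is forced to True.
Every clause has at least one true literal under this assignment.
So p1=T, p2=T, p3=T, p4=F, p5=T is a satisfying assignment.

SATISFIABLE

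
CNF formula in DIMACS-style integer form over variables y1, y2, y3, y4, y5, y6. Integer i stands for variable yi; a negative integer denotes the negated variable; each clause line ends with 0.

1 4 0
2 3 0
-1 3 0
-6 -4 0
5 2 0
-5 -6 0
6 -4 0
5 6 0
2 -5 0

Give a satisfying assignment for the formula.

y1=T, y2=T, y3=T, y4=F, y5=T, y6=F

Pure literal: y2 appears only positively; assign y2 = True.
Pure literal: y3 appears only positively; assign y3 = True.
Try y1 = True.
For the remaining variables, y4 = False, y5 = True, y6 = False works.
Every clause has at least one true literal under this assignment.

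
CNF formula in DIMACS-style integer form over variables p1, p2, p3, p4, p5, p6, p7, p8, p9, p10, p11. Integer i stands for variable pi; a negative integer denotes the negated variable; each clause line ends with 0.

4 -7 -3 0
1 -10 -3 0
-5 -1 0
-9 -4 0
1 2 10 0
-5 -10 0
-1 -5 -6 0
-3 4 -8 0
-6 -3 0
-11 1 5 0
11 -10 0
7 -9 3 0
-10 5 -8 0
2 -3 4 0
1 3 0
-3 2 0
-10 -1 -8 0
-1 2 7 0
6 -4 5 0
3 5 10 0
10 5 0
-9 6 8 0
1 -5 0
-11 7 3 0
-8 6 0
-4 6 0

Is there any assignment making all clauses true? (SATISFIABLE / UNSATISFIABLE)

SATISFIABLE

Pure literal: p2 appears only positively; assign p2 = True.
p9 occurs only negated in the remaining clauses — set p9 = False.
Branch on p1: take p1 = True.
  then p5 is forced to False.
  then p10 is forced to True.
  then p11 is forced to True.
  then p8 is forced to False.
Try p3 = False.
  then p7 is forced to True.
For the remaining variables, p4 = True, p6 = True works.
So p1 = True, p2 = True, p3 = False, p4 = True, p5 = False, p6 = True, p7 = True, p8 = False, p9 = False, p10 = True, p11 = True is a satisfying assignment.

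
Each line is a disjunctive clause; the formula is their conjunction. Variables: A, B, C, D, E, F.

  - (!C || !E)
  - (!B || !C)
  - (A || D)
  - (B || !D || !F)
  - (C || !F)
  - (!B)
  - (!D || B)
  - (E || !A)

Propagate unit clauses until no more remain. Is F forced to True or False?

False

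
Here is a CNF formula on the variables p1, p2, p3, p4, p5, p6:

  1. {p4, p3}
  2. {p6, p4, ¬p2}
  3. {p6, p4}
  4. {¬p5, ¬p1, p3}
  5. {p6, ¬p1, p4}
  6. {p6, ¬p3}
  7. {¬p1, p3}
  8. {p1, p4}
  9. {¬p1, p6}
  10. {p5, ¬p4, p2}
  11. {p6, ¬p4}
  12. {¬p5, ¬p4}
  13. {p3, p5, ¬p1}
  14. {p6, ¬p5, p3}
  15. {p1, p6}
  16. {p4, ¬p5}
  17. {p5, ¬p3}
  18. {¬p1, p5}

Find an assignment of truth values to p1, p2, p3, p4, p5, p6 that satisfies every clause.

Pure literal: p6 appears only positively; assign p6 = True.
Try p1 = False.
  then p4 is forced to True.
  then p5 is forced to False.
  then p2 is forced to True.
  then p3 is forced to False.

p1=False, p2=True, p3=False, p4=True, p5=False, p6=True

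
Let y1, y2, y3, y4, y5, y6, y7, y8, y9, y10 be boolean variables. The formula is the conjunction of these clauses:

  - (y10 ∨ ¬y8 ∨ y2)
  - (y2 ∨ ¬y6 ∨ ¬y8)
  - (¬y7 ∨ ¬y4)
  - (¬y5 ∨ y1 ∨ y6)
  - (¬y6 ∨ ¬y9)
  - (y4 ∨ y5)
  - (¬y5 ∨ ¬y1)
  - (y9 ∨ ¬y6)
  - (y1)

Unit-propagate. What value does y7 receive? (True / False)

(y1) stands alone — y1 = True.
(¬y5 ∨ ¬y1): since y1 = True, the clause reduces to (¬y5). y5 = False.
In (y5 ∨ y4), y5 is now false; y4 must hold, so y4 = True.
In (¬y4 ∨ ¬y7), ¬y4 is now false; ¬y7 must hold, so y7 = False.

False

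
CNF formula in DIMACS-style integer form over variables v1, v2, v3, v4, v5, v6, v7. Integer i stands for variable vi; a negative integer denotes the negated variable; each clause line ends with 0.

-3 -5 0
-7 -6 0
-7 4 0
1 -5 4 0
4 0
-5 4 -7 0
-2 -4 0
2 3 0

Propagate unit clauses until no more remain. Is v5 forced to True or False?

False

Unit clause (v4) sets v4 = True.
From (¬v4 ∨ ¬v2) and v4 = True: v2 = False.
In (v2 ∨ v3), v2 is now false; v3 must hold, so v3 = True.
(¬v5 ∨ ¬v3): since v3 = True, the clause reduces to (¬v5). v5 = False.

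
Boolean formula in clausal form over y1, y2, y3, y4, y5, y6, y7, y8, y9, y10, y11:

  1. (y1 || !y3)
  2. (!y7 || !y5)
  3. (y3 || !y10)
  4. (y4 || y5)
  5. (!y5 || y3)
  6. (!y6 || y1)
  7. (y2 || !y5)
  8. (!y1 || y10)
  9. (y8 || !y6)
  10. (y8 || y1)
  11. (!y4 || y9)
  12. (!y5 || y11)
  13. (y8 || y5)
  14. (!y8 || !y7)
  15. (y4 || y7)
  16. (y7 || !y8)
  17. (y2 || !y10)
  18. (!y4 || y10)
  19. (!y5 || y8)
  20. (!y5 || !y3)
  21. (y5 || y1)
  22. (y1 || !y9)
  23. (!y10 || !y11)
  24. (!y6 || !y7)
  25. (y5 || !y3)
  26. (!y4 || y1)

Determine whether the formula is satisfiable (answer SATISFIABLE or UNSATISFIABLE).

UNSATISFIABLE

y5 = True:
  propagation gives y7=False, y3=True; an empty clause results — contradiction.
y5 = False:
  propagation gives y4=True, y9=True, y8=True, y7=False; an empty clause results — contradiction.
Every branch closes, so no satisfying assignment exists.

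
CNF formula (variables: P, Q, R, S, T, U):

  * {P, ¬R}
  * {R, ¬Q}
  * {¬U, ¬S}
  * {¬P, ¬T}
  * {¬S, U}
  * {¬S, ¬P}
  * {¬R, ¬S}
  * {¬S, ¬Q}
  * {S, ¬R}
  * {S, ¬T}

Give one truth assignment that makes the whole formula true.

Q occurs only negated in the remaining clauses — set Q = False.
Pure literal: T appears only negated; assign T = False.
Set P = True and propagate.
  then S is forced to False.
  then R is forced to False.
U is now unconstrained; take U = False.
Check each clause:
  1. {¬R, P} — P is true.
  2. {R, ¬Q} — ¬Q is true.
  3. {¬S, ¬U} — ¬U is true.
  4. {¬T, ¬P} — ¬T is true.
  5. {U, ¬S} — ¬S is true.
  6. {¬P, ¬S} — ¬S is true.
  7. {¬S, ¬R} — ¬S is true.
  8. {¬Q, ¬S} — ¬S is true.
  9. {¬R, S} — ¬R is true.
  10. {¬T, S} — ¬T is true.

P=1, Q=0, R=0, S=0, T=0, U=0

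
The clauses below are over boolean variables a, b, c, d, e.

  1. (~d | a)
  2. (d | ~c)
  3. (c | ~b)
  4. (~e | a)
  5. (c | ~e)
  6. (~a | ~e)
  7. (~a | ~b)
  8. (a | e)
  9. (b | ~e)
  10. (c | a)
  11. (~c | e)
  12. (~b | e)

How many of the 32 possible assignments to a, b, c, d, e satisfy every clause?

2

The models are:
  a=T b=F c=F d=F e=F
  a=T b=F c=F d=T e=F
That's 2 in total.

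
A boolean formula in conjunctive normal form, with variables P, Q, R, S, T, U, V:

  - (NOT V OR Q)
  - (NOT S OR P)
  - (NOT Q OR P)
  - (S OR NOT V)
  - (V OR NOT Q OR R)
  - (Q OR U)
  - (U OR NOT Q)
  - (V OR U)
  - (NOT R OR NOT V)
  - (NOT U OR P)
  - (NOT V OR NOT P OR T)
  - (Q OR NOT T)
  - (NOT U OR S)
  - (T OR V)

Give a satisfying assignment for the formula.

P=1  Q=1  R=1  S=1  T=1  U=1  V=0

Check each clause:
  1. (Q OR NOT V) — NOT V is true.
  2. (NOT S OR P) — P is true.
  3. (NOT Q OR P) — P is true.
  4. (NOT V OR S) — NOT V is true.
  5. (NOT Q OR R OR V) — R is true.
  6. (Q OR U) — Q is true.
  7. (NOT Q OR U) — U is true.
  8. (V OR U) — U is true.
  9. (NOT R OR NOT V) — NOT V is true.
  10. (NOT U OR P) — P is true.
  11. (T OR NOT P OR NOT V) — NOT V is true.
  12. (NOT T OR Q) — Q is true.
  13. (NOT U OR S) — S is true.
  14. (T OR V) — T is true.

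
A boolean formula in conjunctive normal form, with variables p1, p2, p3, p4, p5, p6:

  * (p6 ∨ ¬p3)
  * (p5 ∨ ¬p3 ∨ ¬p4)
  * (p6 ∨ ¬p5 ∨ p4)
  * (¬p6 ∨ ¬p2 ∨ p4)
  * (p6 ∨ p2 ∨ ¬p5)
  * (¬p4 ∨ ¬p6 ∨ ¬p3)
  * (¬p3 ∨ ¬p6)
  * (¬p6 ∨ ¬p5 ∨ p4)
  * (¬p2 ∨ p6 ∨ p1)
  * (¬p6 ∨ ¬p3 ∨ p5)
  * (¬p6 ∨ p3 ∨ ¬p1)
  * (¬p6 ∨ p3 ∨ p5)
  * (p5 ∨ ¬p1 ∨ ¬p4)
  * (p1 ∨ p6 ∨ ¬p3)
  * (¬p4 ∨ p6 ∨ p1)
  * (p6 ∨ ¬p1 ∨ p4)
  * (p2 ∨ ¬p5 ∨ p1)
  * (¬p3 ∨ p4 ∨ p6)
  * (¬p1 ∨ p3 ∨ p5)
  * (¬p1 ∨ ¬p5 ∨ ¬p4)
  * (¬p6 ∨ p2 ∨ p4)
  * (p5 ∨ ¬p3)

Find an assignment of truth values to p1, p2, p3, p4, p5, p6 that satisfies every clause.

p1 = 0  p2 = 0  p3 = 0  p4 = 0  p5 = 0  p6 = 0

Set p1 = False and propagate.
Try p2 = False.
  then p5 is forced to False.
  then p3 is forced to False.
  then p6 is forced to False.
  then p4 is forced to False.
Check each clause:
  1. (¬p3 ∨ p6) — ¬p3 is true.
  2. (¬p4 ∨ p5 ∨ ¬p3) — ¬p4 is true.
  3. (¬p5 ∨ p4 ∨ p6) — ¬p5 is true.
  4. (¬p6 ∨ p4 ∨ ¬p2) — ¬p6 is true.
  5. (¬p5 ∨ p6 ∨ p2) — ¬p5 is true.
  6. (¬p6 ∨ ¬p3 ∨ ¬p4) — ¬p6 is true.
  7. (¬p6 ∨ ¬p3) — ¬p6 is true.
  8. (¬p6 ∨ ¬p5 ∨ p4) — ¬p6 is true.
  9. (¬p2 ∨ p6 ∨ p1) — ¬p2 is true.
  10. (¬p6 ∨ ¬p3 ∨ p5) — ¬p3 is true.
  11. (p3 ∨ ¬p1 ∨ ¬p6) — ¬p6 is true.
  12. (p5 ∨ ¬p6 ∨ p3) — ¬p6 is true.
  13. (¬p4 ∨ ¬p1 ∨ p5) — ¬p4 is true.
  14. (p6 ∨ p1 ∨ ¬p3) — ¬p3 is true.
  15. (p1 ∨ p6 ∨ ¬p4) — ¬p4 is true.
  16. (p6 ∨ ¬p1 ∨ p4) — ¬p1 is true.
  17. (¬p5 ∨ p2 ∨ p1) — ¬p5 is true.
  18. (p4 ∨ p6 ∨ ¬p3) — ¬p3 is true.
  19. (p5 ∨ p3 ∨ ¬p1) — ¬p1 is true.
  20. (¬p5 ∨ ¬p4 ∨ ¬p1) — ¬p5 is true.
  21. (p4 ∨ p2 ∨ ¬p6) — ¬p6 is true.
  22. (p5 ∨ ¬p3) — ¬p3 is true.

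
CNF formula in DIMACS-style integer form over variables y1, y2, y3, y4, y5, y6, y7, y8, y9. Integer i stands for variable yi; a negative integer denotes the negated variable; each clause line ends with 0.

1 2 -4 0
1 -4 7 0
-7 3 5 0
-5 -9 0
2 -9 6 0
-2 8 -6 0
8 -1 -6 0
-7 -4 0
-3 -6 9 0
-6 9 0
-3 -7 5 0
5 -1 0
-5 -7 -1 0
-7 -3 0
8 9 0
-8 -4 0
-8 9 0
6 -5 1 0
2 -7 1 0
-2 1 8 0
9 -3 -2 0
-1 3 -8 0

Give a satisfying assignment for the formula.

y1 = 0, y2 = 1, y3 = 0, y4 = 0, y5 = 0, y6 = 1, y7 = 0, y8 = 1, y9 = 1

y4 occurs only negated in the remaining clauses — set y4 = False.
Set y1 = False and propagate.
Branch on y2: take y2 = True.
  then y8 is forced to True.
  then y9 is forced to True.
  then y5 is forced to False.
Set y3 = False and propagate.
  then y7 is forced to False.
y6 is now unconstrained; take y6 = True.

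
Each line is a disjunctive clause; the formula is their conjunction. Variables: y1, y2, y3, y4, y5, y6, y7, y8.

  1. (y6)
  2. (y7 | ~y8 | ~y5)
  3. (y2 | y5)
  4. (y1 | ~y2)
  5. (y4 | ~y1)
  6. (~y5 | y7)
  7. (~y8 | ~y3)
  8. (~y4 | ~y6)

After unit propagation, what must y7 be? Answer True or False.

Unit clause (y6) sets y6 = True.
(~y6 | ~y4): since y6 = True, the clause reduces to (~y4). y4 = False.
(~y1 | y4): since y4 = False, the clause reduces to (~y1). y1 = False.
(y1 | ~y2) with y1 = False leaves only ~y2, so y2 = False.
From (y5 | y2) and y2 = False: y5 = True.
(y7 | ~y5) with y5 = True leaves only y7, so y7 = True.

True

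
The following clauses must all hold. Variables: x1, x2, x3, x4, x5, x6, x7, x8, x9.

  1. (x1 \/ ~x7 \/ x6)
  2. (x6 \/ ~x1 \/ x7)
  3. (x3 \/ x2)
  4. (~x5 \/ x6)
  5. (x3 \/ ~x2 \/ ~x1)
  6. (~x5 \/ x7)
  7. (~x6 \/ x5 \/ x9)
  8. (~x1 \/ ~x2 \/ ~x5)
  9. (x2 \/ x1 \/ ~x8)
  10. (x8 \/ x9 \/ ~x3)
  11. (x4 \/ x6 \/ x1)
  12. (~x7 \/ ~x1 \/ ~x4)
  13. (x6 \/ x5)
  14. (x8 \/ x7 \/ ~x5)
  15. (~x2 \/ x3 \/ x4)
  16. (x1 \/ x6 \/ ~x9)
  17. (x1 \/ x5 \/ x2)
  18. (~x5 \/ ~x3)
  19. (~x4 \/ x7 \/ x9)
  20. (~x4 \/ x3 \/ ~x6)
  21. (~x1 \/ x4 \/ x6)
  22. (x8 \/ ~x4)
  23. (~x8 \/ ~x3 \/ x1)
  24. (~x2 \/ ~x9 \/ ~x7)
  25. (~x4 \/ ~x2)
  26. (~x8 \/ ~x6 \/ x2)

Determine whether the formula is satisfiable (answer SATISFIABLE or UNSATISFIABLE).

Set x1 = False and propagate.
The remaining clauses are satisfied by x2 = True, x3 = True, x4 = False, x5 = False, x6 = True, x7 = False, x8 = False, x9 = True.
Every clause has at least one true literal under this assignment.
So x1 = F, x2 = T, x3 = T, x4 = F, x5 = F, x6 = T, x7 = F, x8 = F, x9 = T is a satisfying assignment.

SATISFIABLE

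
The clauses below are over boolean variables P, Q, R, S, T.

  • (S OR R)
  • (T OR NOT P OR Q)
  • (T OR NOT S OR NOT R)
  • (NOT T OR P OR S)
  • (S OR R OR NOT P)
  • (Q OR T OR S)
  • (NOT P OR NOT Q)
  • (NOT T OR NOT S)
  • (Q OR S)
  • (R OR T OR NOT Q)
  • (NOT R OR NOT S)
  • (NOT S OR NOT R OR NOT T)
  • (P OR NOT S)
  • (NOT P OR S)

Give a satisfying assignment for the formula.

P = 0  Q = 1  R = 1  S = 0  T = 0

Branch on P: take P = False.
  then S is forced to False.
  then R is forced to True.
  then T is forced to False.
  then Q is forced to True.
Every clause has at least one true literal under this assignment.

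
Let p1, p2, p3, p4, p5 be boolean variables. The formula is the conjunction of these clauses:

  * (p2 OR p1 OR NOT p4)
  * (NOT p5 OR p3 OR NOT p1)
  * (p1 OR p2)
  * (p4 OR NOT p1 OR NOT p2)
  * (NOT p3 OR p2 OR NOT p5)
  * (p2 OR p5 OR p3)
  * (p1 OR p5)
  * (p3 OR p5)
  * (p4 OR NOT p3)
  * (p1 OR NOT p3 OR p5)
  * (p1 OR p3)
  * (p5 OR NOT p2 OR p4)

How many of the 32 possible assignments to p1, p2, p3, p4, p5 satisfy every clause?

4

Satisfying assignments:
  p1=F p2=T p3=T p4=T p5=T
  p1=T p2=F p3=T p4=T p5=F
  p1=T p2=T p3=T p4=T p5=F
  p1=T p2=T p3=T p4=T p5=T
That's 4 in total.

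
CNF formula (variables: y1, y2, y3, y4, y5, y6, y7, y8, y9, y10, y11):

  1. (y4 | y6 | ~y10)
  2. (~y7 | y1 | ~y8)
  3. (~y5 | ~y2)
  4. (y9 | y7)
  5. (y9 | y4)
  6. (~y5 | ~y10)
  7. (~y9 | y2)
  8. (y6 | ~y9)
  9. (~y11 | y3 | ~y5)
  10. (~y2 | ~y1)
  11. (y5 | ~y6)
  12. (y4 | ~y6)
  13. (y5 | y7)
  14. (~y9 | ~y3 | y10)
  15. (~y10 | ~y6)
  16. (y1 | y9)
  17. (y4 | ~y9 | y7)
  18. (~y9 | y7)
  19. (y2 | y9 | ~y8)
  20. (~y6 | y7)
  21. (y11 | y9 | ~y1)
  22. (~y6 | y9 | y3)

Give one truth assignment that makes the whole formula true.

Pure literal: y4 appears only positively; assign y4 = True.
y8 occurs only negated in the remaining clauses — set y8 = False.
Try y1 = True.
  then y2 is forced to False.
  then y9 is forced to False.
  then y7 is forced to True.
  then y11 is forced to True.
Set y3 = True and propagate.
The remaining clauses are satisfied by y5 = True, y6 = True, y10 = False.
Every clause has at least one true literal under this assignment.

y1=True  y2=False  y3=True  y4=True  y5=True  y6=True  y7=True  y8=False  y9=False  y10=False  y11=True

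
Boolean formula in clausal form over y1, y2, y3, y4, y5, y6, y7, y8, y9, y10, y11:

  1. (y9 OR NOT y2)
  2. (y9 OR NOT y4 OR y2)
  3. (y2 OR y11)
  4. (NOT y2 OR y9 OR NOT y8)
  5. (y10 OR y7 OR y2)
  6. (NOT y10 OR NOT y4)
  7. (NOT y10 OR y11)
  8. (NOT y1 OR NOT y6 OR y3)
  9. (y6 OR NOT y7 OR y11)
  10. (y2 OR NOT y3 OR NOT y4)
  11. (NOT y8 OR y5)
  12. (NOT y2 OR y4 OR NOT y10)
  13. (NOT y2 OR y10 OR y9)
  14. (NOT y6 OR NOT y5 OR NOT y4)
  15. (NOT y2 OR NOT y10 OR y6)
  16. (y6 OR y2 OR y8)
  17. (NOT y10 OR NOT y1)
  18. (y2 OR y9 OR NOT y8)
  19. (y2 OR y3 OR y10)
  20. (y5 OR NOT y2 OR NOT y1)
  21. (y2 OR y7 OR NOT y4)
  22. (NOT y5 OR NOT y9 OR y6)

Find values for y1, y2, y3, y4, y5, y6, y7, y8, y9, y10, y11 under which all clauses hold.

y1=F, y2=T, y3=F, y4=F, y5=F, y6=F, y7=T, y8=F, y9=T, y10=F, y11=T

Pure literal: y1 appears only negated; assign y1 = False.
y11 occurs only positively in the remaining clauses — set y11 = True.
Try y2 = True.
  then y9 is forced to True.
Try y4 = False.
  then y10 is forced to False.
The remaining clauses are satisfied by y3 = False, y5 = False, y6 = False, y7 = True, y8 = False.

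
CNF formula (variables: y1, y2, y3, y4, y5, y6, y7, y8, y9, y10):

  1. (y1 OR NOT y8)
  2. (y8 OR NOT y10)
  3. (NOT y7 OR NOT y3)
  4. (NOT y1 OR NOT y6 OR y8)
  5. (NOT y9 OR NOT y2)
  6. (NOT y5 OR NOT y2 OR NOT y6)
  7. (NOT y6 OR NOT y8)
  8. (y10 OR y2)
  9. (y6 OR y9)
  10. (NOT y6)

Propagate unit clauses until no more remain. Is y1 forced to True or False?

True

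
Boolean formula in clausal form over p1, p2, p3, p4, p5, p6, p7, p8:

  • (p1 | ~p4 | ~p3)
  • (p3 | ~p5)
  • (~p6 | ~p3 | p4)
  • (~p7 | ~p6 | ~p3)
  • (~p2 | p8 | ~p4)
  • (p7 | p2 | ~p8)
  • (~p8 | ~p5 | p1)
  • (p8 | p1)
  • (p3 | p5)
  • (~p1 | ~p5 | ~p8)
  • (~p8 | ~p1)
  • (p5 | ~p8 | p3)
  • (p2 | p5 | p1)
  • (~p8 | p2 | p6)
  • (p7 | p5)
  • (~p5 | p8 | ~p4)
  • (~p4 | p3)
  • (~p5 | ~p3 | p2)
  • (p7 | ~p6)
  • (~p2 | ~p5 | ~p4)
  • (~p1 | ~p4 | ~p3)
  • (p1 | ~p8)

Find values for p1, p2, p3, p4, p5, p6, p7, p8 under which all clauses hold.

p1=T, p2=T, p3=T, p4=F, p5=T, p6=F, p7=F, p8=F

Check each clause:
  1. (~p3 | p1 | ~p4) — p1 is true.
  2. (p3 | ~p5) — p3 is true.
  3. (~p3 | p4 | ~p6) — ~p6 is true.
  4. (~p7 | ~p3 | ~p6) — ~p7 is true.
  5. (~p2 | ~p4 | p8) — ~p4 is true.
  6. (p7 | p2 | ~p8) — ~p8 is true.
  7. (~p8 | p1 | ~p5) — ~p8 is true.
  8. (p1 | p8) — p1 is true.
  9. (p5 | p3) — p3 is true.
  10. (~p5 | ~p8 | ~p1) — ~p8 is true.
  11. (~p1 | ~p8) — ~p8 is true.
  12. (p5 | p3 | ~p8) — ~p8 is true.
  13. (p5 | p2 | p1) — p1 is true.
  14. (p2 | ~p8 | p6) — ~p8 is true.
  15. (p5 | p7) — p5 is true.
  16. (p8 | ~p4 | ~p5) — ~p4 is true.
  17. (p3 | ~p4) — p3 is true.
  18. (~p3 | p2 | ~p5) — p2 is true.
  19. (~p6 | p7) — ~p6 is true.
  20. (~p2 | ~p4 | ~p5) — ~p4 is true.
  21. (~p4 | ~p1 | ~p3) — ~p4 is true.
  22. (~p8 | p1) — ~p8 is true.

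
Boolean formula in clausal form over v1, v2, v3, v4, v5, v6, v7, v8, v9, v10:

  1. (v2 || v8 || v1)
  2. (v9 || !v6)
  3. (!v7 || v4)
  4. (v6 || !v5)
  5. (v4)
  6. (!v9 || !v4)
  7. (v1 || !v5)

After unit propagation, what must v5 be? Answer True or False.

False

Unit clause (v4) sets v4 = True.
In (!v4 || !v9), !v4 is now false; !v9 must hold, so v9 = False.
In (v9 || !v6), v9 is now false; !v6 must hold, so v6 = False.
(!v5 || v6) with v6 = False leaves only !v5, so v5 = False.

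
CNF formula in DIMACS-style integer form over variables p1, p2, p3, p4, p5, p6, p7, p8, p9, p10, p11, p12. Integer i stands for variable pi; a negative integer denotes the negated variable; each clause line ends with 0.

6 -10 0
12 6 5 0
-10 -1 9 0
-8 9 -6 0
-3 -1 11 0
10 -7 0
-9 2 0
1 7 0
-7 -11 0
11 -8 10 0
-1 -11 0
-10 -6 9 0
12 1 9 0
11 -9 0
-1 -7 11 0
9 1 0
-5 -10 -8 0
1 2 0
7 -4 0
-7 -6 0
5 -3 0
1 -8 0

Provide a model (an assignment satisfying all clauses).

Pure literal: p2 appears only positively; assign p2 = True.
Pure literal: p3 appears only negated; assign p3 = False.
Set p1 = True and propagate.
  then p11 is forced to False.
  then p9 is forced to False.
  then p10 is forced to False.
  then p7 is forced to False.
  then p8 is forced to False.
  then p4 is forced to False.
Try p5 = False.
The remaining clauses are satisfied by p6 = True, p12 = True.
Check each clause:
  1. (~p10 | p6) — p6 is true.
  2. (p5 | p6 | p12) — p12 is true.
  3. (p9 | ~p10 | ~p1) — ~p10 is true.
  4. (p9 | ~p6 | ~p8) — ~p8 is true.
  5. (~p3 | p11 | ~p1) — ~p3 is true.
  6. (p10 | ~p7) — ~p7 is true.
  7. (~p9 | p2) — p2 is true.
  8. (p1 | p7) — p1 is true.
  9. (~p7 | ~p11) — ~p7 is true.
  10. (~p8 | p10 | p11) — ~p8 is true.
  11. (~p11 | ~p1) — ~p11 is true.
  12. (p9 | ~p6 | ~p10) — ~p10 is true.
  13. (p12 | p1 | p9) — p1 is true.
  14. (p11 | ~p9) — ~p9 is true.
  15. (~p7 | ~p1 | p11) — ~p7 is true.
  16. (p1 | p9) — p1 is true.
  17. (~p8 | ~p10 | ~p5) — ~p8 is true.
  18. (p1 | p2) — p1 is true.
  19. (~p4 | p7) — ~p4 is true.
  20. (~p7 | ~p6) — ~p7 is true.
  21. (~p3 | p5) — ~p3 is true.
  22. (p1 | ~p8) — ~p8 is true.

p1=T, p2=T, p3=F, p4=F, p5=F, p6=T, p7=F, p8=F, p9=F, p10=F, p11=F, p12=T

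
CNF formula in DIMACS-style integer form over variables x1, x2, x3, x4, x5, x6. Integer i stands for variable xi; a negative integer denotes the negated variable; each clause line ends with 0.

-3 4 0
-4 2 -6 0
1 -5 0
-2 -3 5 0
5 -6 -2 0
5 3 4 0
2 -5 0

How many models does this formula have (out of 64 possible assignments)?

12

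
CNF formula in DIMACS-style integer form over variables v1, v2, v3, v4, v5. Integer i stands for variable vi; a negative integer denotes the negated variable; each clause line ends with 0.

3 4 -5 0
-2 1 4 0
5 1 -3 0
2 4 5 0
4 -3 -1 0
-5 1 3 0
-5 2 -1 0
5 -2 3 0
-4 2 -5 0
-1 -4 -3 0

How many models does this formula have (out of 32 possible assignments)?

5

The models are:
  v1=0 v2=0 v3=0 v4=1 v5=0
  v1=0 v2=0 v3=1 v4=0 v5=1
  v1=0 v2=1 v3=1 v4=1 v5=1
  v1=1 v2=0 v3=0 v4=1 v5=0
  v1=1 v2=1 v3=0 v4=1 v5=1
That's 5 in total.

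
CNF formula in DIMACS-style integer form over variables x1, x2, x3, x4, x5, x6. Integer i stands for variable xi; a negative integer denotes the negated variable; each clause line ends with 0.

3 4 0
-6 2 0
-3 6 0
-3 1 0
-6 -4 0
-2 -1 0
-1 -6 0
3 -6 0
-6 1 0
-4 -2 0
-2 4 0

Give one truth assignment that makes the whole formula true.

Branch on x1: take x1 = False.
  then x3 is forced to False.
  then x4 is forced to True.
  then x6 is forced to False.
  then x2 is forced to False.
x5 is now unconstrained; take x5 = False.

x1=F, x2=F, x3=F, x4=T, x5=F, x6=F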